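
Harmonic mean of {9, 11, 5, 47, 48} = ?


Sum of reciprocals = 1/9 + 1/11 + 1/5 + 1/47 + 1/48 = 0.444130
HM = 5/0.444130 = 11.2580

HM = 11.2580


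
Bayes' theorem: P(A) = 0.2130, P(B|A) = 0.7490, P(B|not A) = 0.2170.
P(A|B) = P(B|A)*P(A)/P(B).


P(B) = P(B|A)*P(A) + P(B|A')*P(A')
= 0.7490*0.2130 + 0.2170*0.7870
= 0.159537 + 0.170779 = 0.330316
P(A|B) = 0.159537/0.330316 = 0.4830

P(A|B) = 0.4830


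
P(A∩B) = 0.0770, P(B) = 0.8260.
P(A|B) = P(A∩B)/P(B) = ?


P(A|B) = 0.0770/0.8260 = 0.0932

P(A|B) = 0.0932


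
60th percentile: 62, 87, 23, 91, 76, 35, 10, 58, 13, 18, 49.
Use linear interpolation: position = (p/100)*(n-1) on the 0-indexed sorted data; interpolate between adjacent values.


Sorted: 10, 13, 18, 23, 35, 49, 58, 62, 76, 87, 91
n = 11
Index = 60/100 * 10 = 6.0000
Lower = data[6] = 58, Upper = data[7] = 62
P60 = 58 + 0*(4) = 58.0000

P60 = 58.0000


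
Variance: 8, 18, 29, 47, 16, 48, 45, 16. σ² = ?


Mean = 28.3750
Squared deviations: 415.1406, 107.6406, 0.3906, 346.8906, 153.1406, 385.1406, 276.3906, 153.1406
Sum = 1837.8750
Variance = 1837.8750/8 = 229.7344

Variance = 229.7344


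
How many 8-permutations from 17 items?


P(17,8) = 17!/9!
= 355687428096000/362880
= 980179200

P(17,8) = 980179200


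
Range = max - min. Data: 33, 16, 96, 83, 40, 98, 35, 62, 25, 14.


Max = 98, Min = 14
Range = 98 - 14 = 84

Range = 84


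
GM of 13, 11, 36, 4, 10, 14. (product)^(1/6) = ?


Product = 13 × 11 × 36 × 4 × 10 × 14 = 2882880
GM = 2882880^(1/6) = 11.9299

GM = 11.9299


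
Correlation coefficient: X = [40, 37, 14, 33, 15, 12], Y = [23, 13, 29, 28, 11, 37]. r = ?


Mean X = 25.1667, Mean Y = 23.5000
SD X = 11.710631, SD Y = 9.124144
Cov = -34.750000
r = -34.750000/(11.710631*9.124144) = -0.3252

r = -0.3252


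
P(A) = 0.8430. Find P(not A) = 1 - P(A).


P(not A) = 1 - 0.8430 = 0.1570

P(not A) = 0.1570


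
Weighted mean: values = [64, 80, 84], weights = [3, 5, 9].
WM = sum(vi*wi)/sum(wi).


Numerator = 64*3 + 80*5 + 84*9 = 1348
Denominator = 3 + 5 + 9 = 17
WM = 1348/17 = 79.2941

WM = 79.2941


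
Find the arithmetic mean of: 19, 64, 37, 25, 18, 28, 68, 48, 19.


Sum = 19 + 64 + 37 + 25 + 18 + 28 + 68 + 48 + 19 = 326
n = 9
Mean = 326/9 = 36.2222

Mean = 36.2222


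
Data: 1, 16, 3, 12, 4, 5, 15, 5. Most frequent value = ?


Frequencies: 1:1, 3:1, 4:1, 5:2, 12:1, 15:1, 16:1
Max frequency = 2
Mode = 5

Mode = 5


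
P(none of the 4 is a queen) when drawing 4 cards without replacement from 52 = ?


P(no queens) = (48/52) × (47/51) × (46/50) × (45/49)
= 0.7187

P = 0.7187


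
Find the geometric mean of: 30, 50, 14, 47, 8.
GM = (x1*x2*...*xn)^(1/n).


Product = 30 × 50 × 14 × 47 × 8 = 7896000
GM = 7896000^(1/5) = 23.9597

GM = 23.9597


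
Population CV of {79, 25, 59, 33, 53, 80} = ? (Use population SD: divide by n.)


Mean = 54.8333
SD = 20.8360
CV = (20.8360/54.8333)*100 = 37.9988%

CV = 37.9988%


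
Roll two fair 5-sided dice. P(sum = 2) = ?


Total outcomes = 5×5 = 25
Favorable (sum = 2): 1
P = 1/25 = 0.0400

P = 0.0400


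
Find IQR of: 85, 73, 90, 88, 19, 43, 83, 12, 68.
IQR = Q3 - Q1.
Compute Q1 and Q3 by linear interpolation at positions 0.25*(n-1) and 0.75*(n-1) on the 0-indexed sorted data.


Sorted: 12, 19, 43, 68, 73, 83, 85, 88, 90
Q1 (25th %ile) = 43.0000
Q3 (75th %ile) = 85.0000
IQR = 85.0000 - 43.0000 = 42.0000

IQR = 42.0000


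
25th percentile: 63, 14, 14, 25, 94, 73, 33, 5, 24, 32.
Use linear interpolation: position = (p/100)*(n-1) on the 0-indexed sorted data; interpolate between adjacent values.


Sorted: 5, 14, 14, 24, 25, 32, 33, 63, 73, 94
n = 10
Index = 25/100 * 9 = 2.2500
Lower = data[2] = 14, Upper = data[3] = 24
P25 = 14 + 0.2500*(10) = 16.5000

P25 = 16.5000


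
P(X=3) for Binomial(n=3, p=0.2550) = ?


C(3,3) = 1
p^3 = 0.016581
(1-p)^0 = 1.000000
P = 1 * 0.016581 * 1.000000 = 0.0166

P(X=3) = 0.0166


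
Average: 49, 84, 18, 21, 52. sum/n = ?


Sum = 49 + 84 + 18 + 21 + 52 = 224
n = 5
Mean = 224/5 = 44.8000

Mean = 44.8000


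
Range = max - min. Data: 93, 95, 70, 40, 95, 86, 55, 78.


Max = 95, Min = 40
Range = 95 - 40 = 55

Range = 55


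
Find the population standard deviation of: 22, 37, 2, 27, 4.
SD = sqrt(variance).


Mean = 18.4000
Variance = 181.8400
SD = sqrt(181.8400) = 13.4848

SD = 13.4848


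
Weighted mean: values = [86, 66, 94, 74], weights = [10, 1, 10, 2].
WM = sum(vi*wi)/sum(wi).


Numerator = 86*10 + 66*1 + 94*10 + 74*2 = 2014
Denominator = 10 + 1 + 10 + 2 = 23
WM = 2014/23 = 87.5652

WM = 87.5652


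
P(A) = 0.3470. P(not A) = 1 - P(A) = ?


P(not A) = 1 - 0.3470 = 0.6530

P(not A) = 0.6530


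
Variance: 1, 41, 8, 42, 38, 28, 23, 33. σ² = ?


Mean = 26.7500
Squared deviations: 663.0625, 203.0625, 351.5625, 232.5625, 126.5625, 1.5625, 14.0625, 39.0625
Sum = 1631.5000
Variance = 1631.5000/8 = 203.9375

Variance = 203.9375


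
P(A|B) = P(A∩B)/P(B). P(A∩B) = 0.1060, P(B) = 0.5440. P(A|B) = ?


P(A|B) = 0.1060/0.5440 = 0.1949

P(A|B) = 0.1949


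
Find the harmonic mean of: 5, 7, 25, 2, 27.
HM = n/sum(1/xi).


Sum of reciprocals = 1/5 + 1/7 + 1/25 + 1/2 + 1/27 = 0.919894
HM = 5/0.919894 = 5.4354

HM = 5.4354


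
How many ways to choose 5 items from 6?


C(6,5) = 6!/(5! × 1!)
= 720/(120 × 1)
= 6

C(6,5) = 6


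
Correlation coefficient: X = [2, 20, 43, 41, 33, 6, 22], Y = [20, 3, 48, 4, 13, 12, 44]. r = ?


Mean X = 23.8571, Mean Y = 20.5714
SD X = 14.922931, SD Y = 16.969360
Cov = 51.653061
r = 51.653061/(14.922931*16.969360) = 0.2040

r = 0.2040


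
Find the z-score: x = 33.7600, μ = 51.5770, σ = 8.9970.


z = (33.7600 - 51.5770)/8.9970
= -17.8170/8.9970
= -1.9803

z = -1.9803


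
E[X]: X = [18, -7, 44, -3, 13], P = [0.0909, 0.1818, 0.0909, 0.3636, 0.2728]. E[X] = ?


E[X] = 18*0.0909 - 7*0.1818 + 44*0.0909 - 3*0.3636 + 13*0.2728
= 1.6362 - 1.2726 + 3.9996 - 1.0908 + 3.5464
= 6.8188

E[X] = 6.8188


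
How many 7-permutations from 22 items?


P(22,7) = 22!/15!
= 1124000727777607680000/1307674368000
= 859541760

P(22,7) = 859541760


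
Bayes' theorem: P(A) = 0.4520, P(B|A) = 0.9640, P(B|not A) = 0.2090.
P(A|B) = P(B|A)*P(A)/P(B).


P(B) = P(B|A)*P(A) + P(B|A')*P(A')
= 0.9640*0.4520 + 0.2090*0.5480
= 0.435728 + 0.114532 = 0.550260
P(A|B) = 0.435728/0.550260 = 0.7919

P(A|B) = 0.7919


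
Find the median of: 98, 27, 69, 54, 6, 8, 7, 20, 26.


Sorted: 6, 7, 8, 20, 26, 27, 54, 69, 98
n = 9 (odd)
Middle value = 26

Median = 26


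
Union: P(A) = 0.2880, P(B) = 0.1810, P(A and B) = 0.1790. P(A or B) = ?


P(A∪B) = 0.2880 + 0.1810 - 0.1790
= 0.4690 - 0.1790
= 0.2900

P(A∪B) = 0.2900


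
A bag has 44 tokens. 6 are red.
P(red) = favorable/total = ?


P = 6/44 = 0.1364

P = 0.1364


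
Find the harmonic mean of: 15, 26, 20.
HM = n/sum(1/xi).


Sum of reciprocals = 1/15 + 1/26 + 1/20 = 0.155128
HM = 3/0.155128 = 19.3388

HM = 19.3388


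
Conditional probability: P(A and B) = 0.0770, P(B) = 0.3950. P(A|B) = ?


P(A|B) = 0.0770/0.3950 = 0.1949

P(A|B) = 0.1949


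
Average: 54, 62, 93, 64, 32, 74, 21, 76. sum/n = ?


Sum = 54 + 62 + 93 + 64 + 32 + 74 + 21 + 76 = 476
n = 8
Mean = 476/8 = 59.5000

Mean = 59.5000


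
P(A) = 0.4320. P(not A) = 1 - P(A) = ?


P(not A) = 1 - 0.4320 = 0.5680

P(not A) = 0.5680


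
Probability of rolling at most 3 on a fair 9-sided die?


Favorable outcomes (roll ≤ 3): 3
Total outcomes = 9
P = 3/9 = 0.3333

P = 0.3333


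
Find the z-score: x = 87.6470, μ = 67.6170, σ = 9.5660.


z = (87.6470 - 67.6170)/9.5660
= 20.0300/9.5660
= 2.0939

z = 2.0939


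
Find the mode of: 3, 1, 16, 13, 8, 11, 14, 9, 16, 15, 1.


Frequencies: 1:2, 3:1, 8:1, 9:1, 11:1, 13:1, 14:1, 15:1, 16:2
Max frequency = 2
Mode = 1, 16

Mode = 1, 16


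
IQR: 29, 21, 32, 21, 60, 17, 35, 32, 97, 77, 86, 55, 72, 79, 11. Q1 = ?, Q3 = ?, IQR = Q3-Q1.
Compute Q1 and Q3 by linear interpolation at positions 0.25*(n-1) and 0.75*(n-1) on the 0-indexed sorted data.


Sorted: 11, 17, 21, 21, 29, 32, 32, 35, 55, 60, 72, 77, 79, 86, 97
Q1 (25th %ile) = 25.0000
Q3 (75th %ile) = 74.5000
IQR = 74.5000 - 25.0000 = 49.5000

IQR = 49.5000


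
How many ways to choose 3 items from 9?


C(9,3) = 9!/(3! × 6!)
= 362880/(6 × 720)
= 84

C(9,3) = 84


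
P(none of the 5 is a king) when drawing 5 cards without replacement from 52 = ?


P(no kings) = (48/52) × (47/51) × (46/50) × (45/49) × (44/48)
= 0.6588

P = 0.6588


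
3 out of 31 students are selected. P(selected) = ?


P = 3/31 = 0.0968

P = 0.0968


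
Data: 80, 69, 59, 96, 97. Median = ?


Sorted: 59, 69, 80, 96, 97
n = 5 (odd)
Middle value = 80

Median = 80


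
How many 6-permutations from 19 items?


P(19,6) = 19!/13!
= 121645100408832000/6227020800
= 19535040

P(19,6) = 19535040


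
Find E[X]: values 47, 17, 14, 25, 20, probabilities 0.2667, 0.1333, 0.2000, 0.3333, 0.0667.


E[X] = 47*0.2667 + 17*0.1333 + 14*0.2000 + 25*0.3333 + 20*0.0667
= 12.5349 + 2.2661 + 2.8000 + 8.3325 + 1.3340
= 27.2675

E[X] = 27.2675


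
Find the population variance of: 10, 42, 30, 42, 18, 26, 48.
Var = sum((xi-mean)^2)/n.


Mean = 30.8571
Squared deviations: 435.0204, 124.1633, 0.7347, 124.1633, 165.3061, 23.5918, 293.8776
Sum = 1166.8571
Variance = 1166.8571/7 = 166.6939

Variance = 166.6939


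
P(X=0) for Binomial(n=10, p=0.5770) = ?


C(10,0) = 1
p^0 = 1.000000
(1-p)^10 = 0.000183
P = 1 * 1.000000 * 0.000183 = 0.0002

P(X=0) = 0.0002


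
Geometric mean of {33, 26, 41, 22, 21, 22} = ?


Product = 33 × 26 × 41 × 22 × 21 × 22 = 357549192
GM = 357549192^(1/6) = 26.6413

GM = 26.6413


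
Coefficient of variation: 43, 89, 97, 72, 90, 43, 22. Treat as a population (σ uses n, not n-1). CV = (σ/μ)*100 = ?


Mean = 65.1429
SD = 26.9679
CV = (26.9679/65.1429)*100 = 41.3980%

CV = 41.3980%


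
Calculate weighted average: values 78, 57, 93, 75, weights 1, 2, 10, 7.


Numerator = 78*1 + 57*2 + 93*10 + 75*7 = 1647
Denominator = 1 + 2 + 10 + 7 = 20
WM = 1647/20 = 82.3500

WM = 82.3500


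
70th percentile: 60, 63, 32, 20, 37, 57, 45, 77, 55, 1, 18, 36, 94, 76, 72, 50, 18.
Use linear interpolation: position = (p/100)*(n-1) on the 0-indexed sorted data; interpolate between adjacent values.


Sorted: 1, 18, 18, 20, 32, 36, 37, 45, 50, 55, 57, 60, 63, 72, 76, 77, 94
n = 17
Index = 70/100 * 16 = 11.2000
Lower = data[11] = 60, Upper = data[12] = 63
P70 = 60 + 0.2000*(3) = 60.6000

P70 = 60.6000


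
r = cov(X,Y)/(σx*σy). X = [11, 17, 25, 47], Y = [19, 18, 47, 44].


Mean X = 25.0000, Mean Y = 32.0000
SD X = 13.638182, SD Y = 13.546217
Cov = 139.500000
r = 139.500000/(13.638182*13.546217) = 0.7551

r = 0.7551


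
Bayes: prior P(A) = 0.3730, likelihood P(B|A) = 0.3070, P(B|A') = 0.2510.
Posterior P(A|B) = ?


P(B) = P(B|A)*P(A) + P(B|A')*P(A')
= 0.3070*0.3730 + 0.2510*0.6270
= 0.114511 + 0.157377 = 0.271888
P(A|B) = 0.114511/0.271888 = 0.4212

P(A|B) = 0.4212


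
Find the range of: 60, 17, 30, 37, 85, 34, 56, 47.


Max = 85, Min = 17
Range = 85 - 17 = 68

Range = 68


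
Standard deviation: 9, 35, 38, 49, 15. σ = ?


Mean = 29.2000
Variance = 222.5600
SD = sqrt(222.5600) = 14.9184

SD = 14.9184


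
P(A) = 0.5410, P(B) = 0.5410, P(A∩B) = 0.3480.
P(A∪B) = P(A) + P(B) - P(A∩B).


P(A∪B) = 0.5410 + 0.5410 - 0.3480
= 1.0820 - 0.3480
= 0.7340

P(A∪B) = 0.7340


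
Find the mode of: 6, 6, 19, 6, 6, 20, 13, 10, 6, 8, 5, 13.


Frequencies: 5:1, 6:5, 8:1, 10:1, 13:2, 19:1, 20:1
Max frequency = 5
Mode = 6

Mode = 6


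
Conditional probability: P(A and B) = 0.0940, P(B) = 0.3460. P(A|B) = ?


P(A|B) = 0.0940/0.3460 = 0.2717

P(A|B) = 0.2717


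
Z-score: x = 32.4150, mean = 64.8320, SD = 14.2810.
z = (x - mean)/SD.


z = (32.4150 - 64.8320)/14.2810
= -32.4170/14.2810
= -2.2699

z = -2.2699


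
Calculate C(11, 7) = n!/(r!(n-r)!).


C(11,7) = 11!/(7! × 4!)
= 39916800/(5040 × 24)
= 330

C(11,7) = 330


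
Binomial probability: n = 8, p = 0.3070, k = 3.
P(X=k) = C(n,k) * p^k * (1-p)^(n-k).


C(8,3) = 56
p^3 = 0.028934
(1-p)^5 = 0.159833
P = 56 * 0.028934 * 0.159833 = 0.2590

P(X=3) = 0.2590


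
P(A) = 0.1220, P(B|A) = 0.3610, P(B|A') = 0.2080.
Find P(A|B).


P(B) = P(B|A)*P(A) + P(B|A')*P(A')
= 0.3610*0.1220 + 0.2080*0.8780
= 0.044042 + 0.182624 = 0.226666
P(A|B) = 0.044042/0.226666 = 0.1943

P(A|B) = 0.1943


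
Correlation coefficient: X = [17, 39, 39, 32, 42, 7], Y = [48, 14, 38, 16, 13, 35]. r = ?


Mean X = 29.3333, Mean Y = 27.3333
SD X = 12.944325, SD Y = 13.609637
Cov = -110.611111
r = -110.611111/(12.944325*13.609637) = -0.6279

r = -0.6279


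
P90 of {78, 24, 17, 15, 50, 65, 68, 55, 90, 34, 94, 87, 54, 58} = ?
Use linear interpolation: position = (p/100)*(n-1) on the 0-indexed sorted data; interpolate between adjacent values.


Sorted: 15, 17, 24, 34, 50, 54, 55, 58, 65, 68, 78, 87, 90, 94
n = 14
Index = 90/100 * 13 = 11.7000
Lower = data[11] = 87, Upper = data[12] = 90
P90 = 87 + 0.7000*(3) = 89.1000

P90 = 89.1000


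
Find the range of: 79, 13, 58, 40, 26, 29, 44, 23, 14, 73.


Max = 79, Min = 13
Range = 79 - 13 = 66

Range = 66


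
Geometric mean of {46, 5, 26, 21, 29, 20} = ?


Product = 46 × 5 × 26 × 21 × 29 × 20 = 72836400
GM = 72836400^(1/6) = 20.4358

GM = 20.4358


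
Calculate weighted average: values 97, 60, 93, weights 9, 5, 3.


Numerator = 97*9 + 60*5 + 93*3 = 1452
Denominator = 9 + 5 + 3 = 17
WM = 1452/17 = 85.4118

WM = 85.4118


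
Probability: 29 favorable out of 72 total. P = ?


P = 29/72 = 0.4028

P = 0.4028


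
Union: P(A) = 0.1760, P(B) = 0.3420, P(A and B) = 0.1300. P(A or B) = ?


P(A∪B) = 0.1760 + 0.3420 - 0.1300
= 0.5180 - 0.1300
= 0.3880

P(A∪B) = 0.3880


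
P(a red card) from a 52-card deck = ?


26 red cards in 52 cards
P = 26/52 = 0.5000

P = 0.5000


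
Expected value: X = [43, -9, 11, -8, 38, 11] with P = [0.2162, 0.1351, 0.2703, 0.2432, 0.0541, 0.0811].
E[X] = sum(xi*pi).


E[X] = 43*0.2162 - 9*0.1351 + 11*0.2703 - 8*0.2432 + 38*0.0541 + 11*0.0811
= 9.2966 - 1.2159 + 2.9733 - 1.9456 + 2.0558 + 0.8921
= 12.0563

E[X] = 12.0563


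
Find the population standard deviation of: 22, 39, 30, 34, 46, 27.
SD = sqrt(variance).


Mean = 33.0000
Variance = 62.0000
SD = sqrt(62.0000) = 7.8740

SD = 7.8740


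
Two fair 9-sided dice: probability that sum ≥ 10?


Total outcomes = 9×9 = 81
Favorable (sum ≥ 10): 45
P = 45/81 = 0.5556

P = 0.5556


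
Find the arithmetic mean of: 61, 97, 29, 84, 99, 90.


Sum = 61 + 97 + 29 + 84 + 99 + 90 = 460
n = 6
Mean = 460/6 = 76.6667

Mean = 76.6667


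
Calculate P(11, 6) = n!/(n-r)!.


P(11,6) = 11!/5!
= 39916800/120
= 332640

P(11,6) = 332640


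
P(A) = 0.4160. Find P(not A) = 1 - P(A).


P(not A) = 1 - 0.4160 = 0.5840

P(not A) = 0.5840


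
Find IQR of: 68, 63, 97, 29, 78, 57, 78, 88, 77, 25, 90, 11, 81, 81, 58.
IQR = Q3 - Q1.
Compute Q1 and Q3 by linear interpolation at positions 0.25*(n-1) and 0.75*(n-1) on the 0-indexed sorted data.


Sorted: 11, 25, 29, 57, 58, 63, 68, 77, 78, 78, 81, 81, 88, 90, 97
Q1 (25th %ile) = 57.5000
Q3 (75th %ile) = 81.0000
IQR = 81.0000 - 57.5000 = 23.5000

IQR = 23.5000


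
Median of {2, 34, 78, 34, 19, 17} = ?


Sorted: 2, 17, 19, 34, 34, 78
n = 6 (even)
Middle values: 19 and 34
Median = (19+34)/2 = 26.5000

Median = 26.5000


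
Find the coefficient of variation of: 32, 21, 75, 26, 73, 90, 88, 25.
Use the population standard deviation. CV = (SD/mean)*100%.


Mean = 53.7500
SD = 28.3978
CV = (28.3978/53.7500)*100 = 52.8332%

CV = 52.8332%


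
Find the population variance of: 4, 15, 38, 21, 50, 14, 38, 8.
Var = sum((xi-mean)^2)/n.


Mean = 23.5000
Squared deviations: 380.2500, 72.2500, 210.2500, 6.2500, 702.2500, 90.2500, 210.2500, 240.2500
Sum = 1912.0000
Variance = 1912.0000/8 = 239.0000

Variance = 239.0000


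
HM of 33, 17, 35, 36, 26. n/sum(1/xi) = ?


Sum of reciprocals = 1/33 + 1/17 + 1/35 + 1/36 + 1/26 = 0.183937
HM = 5/0.183937 = 27.1832

HM = 27.1832


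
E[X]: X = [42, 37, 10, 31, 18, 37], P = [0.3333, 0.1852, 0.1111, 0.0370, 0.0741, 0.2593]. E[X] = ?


E[X] = 42*0.3333 + 37*0.1852 + 10*0.1111 + 31*0.0370 + 18*0.0741 + 37*0.2593
= 13.9986 + 6.8524 + 1.1110 + 1.1470 + 1.3338 + 9.5941
= 34.0369

E[X] = 34.0369


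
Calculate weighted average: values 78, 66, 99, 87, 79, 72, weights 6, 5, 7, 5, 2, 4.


Numerator = 78*6 + 66*5 + 99*7 + 87*5 + 79*2 + 72*4 = 2372
Denominator = 6 + 5 + 7 + 5 + 2 + 4 = 29
WM = 2372/29 = 81.7931

WM = 81.7931


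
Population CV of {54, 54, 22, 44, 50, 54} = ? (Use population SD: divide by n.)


Mean = 46.3333
SD = 11.4552
CV = (11.4552/46.3333)*100 = 24.7235%

CV = 24.7235%


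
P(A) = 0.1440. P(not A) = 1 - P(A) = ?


P(not A) = 1 - 0.1440 = 0.8560

P(not A) = 0.8560


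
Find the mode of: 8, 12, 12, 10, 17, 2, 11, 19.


Frequencies: 2:1, 8:1, 10:1, 11:1, 12:2, 17:1, 19:1
Max frequency = 2
Mode = 12

Mode = 12


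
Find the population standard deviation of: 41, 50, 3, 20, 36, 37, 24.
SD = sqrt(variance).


Mean = 30.1429
Variance = 210.1224
SD = sqrt(210.1224) = 14.4956

SD = 14.4956


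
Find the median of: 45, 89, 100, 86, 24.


Sorted: 24, 45, 86, 89, 100
n = 5 (odd)
Middle value = 86

Median = 86


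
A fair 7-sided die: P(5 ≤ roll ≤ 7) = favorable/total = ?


Favorable outcomes (5 ≤ roll ≤ 7): 3
Total outcomes = 7
P = 3/7 = 0.4286

P = 0.4286


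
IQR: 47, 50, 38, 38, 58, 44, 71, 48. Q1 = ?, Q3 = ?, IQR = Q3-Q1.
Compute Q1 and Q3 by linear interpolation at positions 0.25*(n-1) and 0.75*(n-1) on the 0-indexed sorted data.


Sorted: 38, 38, 44, 47, 48, 50, 58, 71
Q1 (25th %ile) = 42.5000
Q3 (75th %ile) = 52.0000
IQR = 52.0000 - 42.5000 = 9.5000

IQR = 9.5000


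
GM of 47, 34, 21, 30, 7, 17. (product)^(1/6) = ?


Product = 47 × 34 × 21 × 30 × 7 × 17 = 119802060
GM = 119802060^(1/6) = 22.2030

GM = 22.2030


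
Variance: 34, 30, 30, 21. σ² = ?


Mean = 28.7500
Squared deviations: 27.5625, 1.5625, 1.5625, 60.0625
Sum = 90.7500
Variance = 90.7500/4 = 22.6875

Variance = 22.6875


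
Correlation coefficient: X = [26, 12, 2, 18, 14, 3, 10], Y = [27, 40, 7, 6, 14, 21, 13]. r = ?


Mean X = 12.1429, Mean Y = 18.2857
SD X = 7.753867, SD Y = 11.208597
Cov = 19.816327
r = 19.816327/(7.753867*11.208597) = 0.2280

r = 0.2280


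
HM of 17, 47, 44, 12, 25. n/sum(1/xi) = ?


Sum of reciprocals = 1/17 + 1/47 + 1/44 + 1/12 + 1/25 = 0.226161
HM = 5/0.226161 = 22.1082

HM = 22.1082


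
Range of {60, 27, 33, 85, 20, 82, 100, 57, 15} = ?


Max = 100, Min = 15
Range = 100 - 15 = 85

Range = 85


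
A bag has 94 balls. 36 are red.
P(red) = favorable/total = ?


P = 36/94 = 0.3830

P = 0.3830


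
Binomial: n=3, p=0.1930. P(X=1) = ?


C(3,1) = 3
p^1 = 0.193000
(1-p)^2 = 0.651249
P = 3 * 0.193000 * 0.651249 = 0.3771

P(X=1) = 0.3771


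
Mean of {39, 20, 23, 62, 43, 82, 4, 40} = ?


Sum = 39 + 20 + 23 + 62 + 43 + 82 + 4 + 40 = 313
n = 8
Mean = 313/8 = 39.1250

Mean = 39.1250


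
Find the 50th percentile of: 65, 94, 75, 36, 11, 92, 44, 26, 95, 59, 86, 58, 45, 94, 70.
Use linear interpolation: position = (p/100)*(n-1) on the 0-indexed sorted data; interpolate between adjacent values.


Sorted: 11, 26, 36, 44, 45, 58, 59, 65, 70, 75, 86, 92, 94, 94, 95
n = 15
Index = 50/100 * 14 = 7.0000
Lower = data[7] = 65, Upper = data[8] = 70
P50 = 65 + 0*(5) = 65.0000

P50 = 65.0000


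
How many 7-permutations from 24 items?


P(24,7) = 24!/17!
= 620448401733239439360000/355687428096000
= 1744364160

P(24,7) = 1744364160


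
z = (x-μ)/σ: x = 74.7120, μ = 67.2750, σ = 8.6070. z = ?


z = (74.7120 - 67.2750)/8.6070
= 7.4370/8.6070
= 0.8641

z = 0.8641


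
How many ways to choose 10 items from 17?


C(17,10) = 17!/(10! × 7!)
= 355687428096000/(3628800 × 5040)
= 19448

C(17,10) = 19448


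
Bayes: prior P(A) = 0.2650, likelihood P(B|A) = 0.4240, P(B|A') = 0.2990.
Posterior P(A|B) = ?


P(B) = P(B|A)*P(A) + P(B|A')*P(A')
= 0.4240*0.2650 + 0.2990*0.7350
= 0.112360 + 0.219765 = 0.332125
P(A|B) = 0.112360/0.332125 = 0.3383

P(A|B) = 0.3383


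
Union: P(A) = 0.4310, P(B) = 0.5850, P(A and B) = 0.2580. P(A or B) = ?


P(A∪B) = 0.4310 + 0.5850 - 0.2580
= 1.0160 - 0.2580
= 0.7580

P(A∪B) = 0.7580


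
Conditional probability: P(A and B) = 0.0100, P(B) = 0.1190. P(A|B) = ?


P(A|B) = 0.0100/0.1190 = 0.0840

P(A|B) = 0.0840


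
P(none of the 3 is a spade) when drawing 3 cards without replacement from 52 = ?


P(no spades) = (39/52) × (38/51) × (37/50)
= 0.4135

P = 0.4135


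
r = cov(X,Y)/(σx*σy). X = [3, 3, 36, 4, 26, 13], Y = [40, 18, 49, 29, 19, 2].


Mean X = 14.1667, Mean Y = 26.1667
SD X = 12.720281, SD Y = 15.399315
Cov = 58.305556
r = 58.305556/(12.720281*15.399315) = 0.2977

r = 0.2977


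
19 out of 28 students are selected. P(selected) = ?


P = 19/28 = 0.6786

P = 0.6786


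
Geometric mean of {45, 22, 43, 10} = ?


Product = 45 × 22 × 43 × 10 = 425700
GM = 425700^(1/4) = 25.5432

GM = 25.5432


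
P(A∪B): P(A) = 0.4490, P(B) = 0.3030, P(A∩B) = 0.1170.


P(A∪B) = 0.4490 + 0.3030 - 0.1170
= 0.7520 - 0.1170
= 0.6350

P(A∪B) = 0.6350


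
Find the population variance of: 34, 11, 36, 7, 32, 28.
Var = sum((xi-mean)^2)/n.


Mean = 24.6667
Squared deviations: 87.1111, 186.7778, 128.4444, 312.1111, 53.7778, 11.1111
Sum = 779.3333
Variance = 779.3333/6 = 129.8889

Variance = 129.8889


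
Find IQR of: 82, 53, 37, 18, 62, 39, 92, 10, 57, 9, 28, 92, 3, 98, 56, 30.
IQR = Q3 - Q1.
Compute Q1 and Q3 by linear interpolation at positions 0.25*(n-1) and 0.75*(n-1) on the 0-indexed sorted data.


Sorted: 3, 9, 10, 18, 28, 30, 37, 39, 53, 56, 57, 62, 82, 92, 92, 98
Q1 (25th %ile) = 25.5000
Q3 (75th %ile) = 67.0000
IQR = 67.0000 - 25.5000 = 41.5000

IQR = 41.5000


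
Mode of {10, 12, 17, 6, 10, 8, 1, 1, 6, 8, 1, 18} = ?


Frequencies: 1:3, 6:2, 8:2, 10:2, 12:1, 17:1, 18:1
Max frequency = 3
Mode = 1

Mode = 1


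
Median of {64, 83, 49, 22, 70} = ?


Sorted: 22, 49, 64, 70, 83
n = 5 (odd)
Middle value = 64

Median = 64


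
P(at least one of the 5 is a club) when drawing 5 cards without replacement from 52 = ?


P(at least one) = 1 - P(none)
P(none) = (39/52) × (38/51) × (37/50) × (36/49) × (35/48) = 0.221534
P(at least one) = 1 - 0.221534 = 0.7785

P = 0.7785


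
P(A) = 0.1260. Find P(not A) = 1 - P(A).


P(not A) = 1 - 0.1260 = 0.8740

P(not A) = 0.8740


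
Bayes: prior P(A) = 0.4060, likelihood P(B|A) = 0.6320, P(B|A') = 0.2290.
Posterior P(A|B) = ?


P(B) = P(B|A)*P(A) + P(B|A')*P(A')
= 0.6320*0.4060 + 0.2290*0.5940
= 0.256592 + 0.136026 = 0.392618
P(A|B) = 0.256592/0.392618 = 0.6535

P(A|B) = 0.6535


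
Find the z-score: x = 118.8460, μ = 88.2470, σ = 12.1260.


z = (118.8460 - 88.2470)/12.1260
= 30.5990/12.1260
= 2.5234

z = 2.5234


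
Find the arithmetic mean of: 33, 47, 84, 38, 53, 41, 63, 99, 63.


Sum = 33 + 47 + 84 + 38 + 53 + 41 + 63 + 99 + 63 = 521
n = 9
Mean = 521/9 = 57.8889

Mean = 57.8889


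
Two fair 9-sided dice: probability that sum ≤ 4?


Total outcomes = 9×9 = 81
Favorable (sum ≤ 4): 6
P = 6/81 = 0.0741

P = 0.0741


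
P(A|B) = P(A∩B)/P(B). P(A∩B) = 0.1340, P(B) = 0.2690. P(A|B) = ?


P(A|B) = 0.1340/0.2690 = 0.4981

P(A|B) = 0.4981


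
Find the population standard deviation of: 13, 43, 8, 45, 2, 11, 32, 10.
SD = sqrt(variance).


Mean = 20.5000
Variance = 249.2500
SD = sqrt(249.2500) = 15.7877

SD = 15.7877


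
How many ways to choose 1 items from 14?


C(14,1) = 14!/(1! × 13!)
= 87178291200/(1 × 6227020800)
= 14

C(14,1) = 14


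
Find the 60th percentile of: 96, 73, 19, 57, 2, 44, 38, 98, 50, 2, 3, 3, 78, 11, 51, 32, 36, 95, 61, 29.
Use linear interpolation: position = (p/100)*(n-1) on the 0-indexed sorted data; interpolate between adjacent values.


Sorted: 2, 2, 3, 3, 11, 19, 29, 32, 36, 38, 44, 50, 51, 57, 61, 73, 78, 95, 96, 98
n = 20
Index = 60/100 * 19 = 11.4000
Lower = data[11] = 50, Upper = data[12] = 51
P60 = 50 + 0.4000*(1) = 50.4000

P60 = 50.4000


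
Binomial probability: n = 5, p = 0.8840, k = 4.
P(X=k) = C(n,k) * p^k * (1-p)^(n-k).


C(5,4) = 5
p^4 = 0.610673
(1-p)^1 = 0.116000
P = 5 * 0.610673 * 0.116000 = 0.3542

P(X=4) = 0.3542


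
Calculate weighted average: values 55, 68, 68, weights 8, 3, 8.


Numerator = 55*8 + 68*3 + 68*8 = 1188
Denominator = 8 + 3 + 8 = 19
WM = 1188/19 = 62.5263

WM = 62.5263


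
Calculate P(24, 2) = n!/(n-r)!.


P(24,2) = 24!/22!
= 620448401733239439360000/1124000727777607680000
= 552

P(24,2) = 552


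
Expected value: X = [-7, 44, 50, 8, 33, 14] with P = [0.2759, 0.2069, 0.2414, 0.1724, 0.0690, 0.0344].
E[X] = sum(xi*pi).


E[X] = -7*0.2759 + 44*0.2069 + 50*0.2414 + 8*0.1724 + 33*0.0690 + 14*0.0344
= -1.9313 + 9.1036 + 12.0700 + 1.3792 + 2.2770 + 0.4816
= 23.3801

E[X] = 23.3801


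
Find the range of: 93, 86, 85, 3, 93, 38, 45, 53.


Max = 93, Min = 3
Range = 93 - 3 = 90

Range = 90


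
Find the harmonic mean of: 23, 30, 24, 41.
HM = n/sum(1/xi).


Sum of reciprocals = 1/23 + 1/30 + 1/24 + 1/41 = 0.142869
HM = 4/0.142869 = 27.9978

HM = 27.9978


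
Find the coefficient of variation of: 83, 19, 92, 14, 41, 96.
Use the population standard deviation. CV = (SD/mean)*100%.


Mean = 57.5000
SD = 34.0820
CV = (34.0820/57.5000)*100 = 59.2731%

CV = 59.2731%


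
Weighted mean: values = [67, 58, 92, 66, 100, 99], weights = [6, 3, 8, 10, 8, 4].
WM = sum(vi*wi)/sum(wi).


Numerator = 67*6 + 58*3 + 92*8 + 66*10 + 100*8 + 99*4 = 3168
Denominator = 6 + 3 + 8 + 10 + 8 + 4 = 39
WM = 3168/39 = 81.2308

WM = 81.2308


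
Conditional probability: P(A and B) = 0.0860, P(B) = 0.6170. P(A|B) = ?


P(A|B) = 0.0860/0.6170 = 0.1394

P(A|B) = 0.1394


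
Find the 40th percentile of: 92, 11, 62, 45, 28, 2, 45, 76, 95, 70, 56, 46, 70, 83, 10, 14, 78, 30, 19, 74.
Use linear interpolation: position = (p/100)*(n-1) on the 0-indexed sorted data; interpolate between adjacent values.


Sorted: 2, 10, 11, 14, 19, 28, 30, 45, 45, 46, 56, 62, 70, 70, 74, 76, 78, 83, 92, 95
n = 20
Index = 40/100 * 19 = 7.6000
Lower = data[7] = 45, Upper = data[8] = 45
P40 = 45 + 0.6000*(0) = 45.0000

P40 = 45.0000


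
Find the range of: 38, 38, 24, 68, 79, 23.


Max = 79, Min = 23
Range = 79 - 23 = 56

Range = 56


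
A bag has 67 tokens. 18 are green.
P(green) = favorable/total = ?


P = 18/67 = 0.2687

P = 0.2687


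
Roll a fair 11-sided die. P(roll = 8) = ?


Favorable outcomes (roll = 8): 1
Total outcomes = 11
P = 1/11 = 0.0909

P = 0.0909


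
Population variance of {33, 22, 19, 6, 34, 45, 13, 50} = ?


Mean = 27.7500
Squared deviations: 27.5625, 33.0625, 76.5625, 473.0625, 39.0625, 297.5625, 217.5625, 495.0625
Sum = 1659.5000
Variance = 1659.5000/8 = 207.4375

Variance = 207.4375


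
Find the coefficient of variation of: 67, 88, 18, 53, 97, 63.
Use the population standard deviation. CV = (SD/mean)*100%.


Mean = 64.3333
SD = 25.5321
CV = (25.5321/64.3333)*100 = 39.6872%

CV = 39.6872%


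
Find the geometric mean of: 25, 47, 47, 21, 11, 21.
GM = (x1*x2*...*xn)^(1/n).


Product = 25 × 47 × 47 × 21 × 11 × 21 = 267896475
GM = 267896475^(1/6) = 25.3899

GM = 25.3899


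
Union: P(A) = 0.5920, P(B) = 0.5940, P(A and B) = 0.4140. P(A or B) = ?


P(A∪B) = 0.5920 + 0.5940 - 0.4140
= 1.1860 - 0.4140
= 0.7720

P(A∪B) = 0.7720


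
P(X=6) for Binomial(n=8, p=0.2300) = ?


C(8,6) = 28
p^6 = 0.000148
(1-p)^2 = 0.592900
P = 28 * 0.000148 * 0.592900 = 0.0025

P(X=6) = 0.0025


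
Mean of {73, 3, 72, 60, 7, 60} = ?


Sum = 73 + 3 + 72 + 60 + 7 + 60 = 275
n = 6
Mean = 275/6 = 45.8333

Mean = 45.8333


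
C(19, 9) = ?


C(19,9) = 19!/(9! × 10!)
= 121645100408832000/(362880 × 3628800)
= 92378

C(19,9) = 92378


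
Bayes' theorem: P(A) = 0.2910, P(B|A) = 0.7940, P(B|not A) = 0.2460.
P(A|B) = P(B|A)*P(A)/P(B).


P(B) = P(B|A)*P(A) + P(B|A')*P(A')
= 0.7940*0.2910 + 0.2460*0.7090
= 0.231054 + 0.174414 = 0.405468
P(A|B) = 0.231054/0.405468 = 0.5698

P(A|B) = 0.5698


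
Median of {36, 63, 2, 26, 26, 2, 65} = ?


Sorted: 2, 2, 26, 26, 36, 63, 65
n = 7 (odd)
Middle value = 26

Median = 26


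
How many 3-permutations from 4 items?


P(4,3) = 4!/1!
= 24/1
= 24

P(4,3) = 24


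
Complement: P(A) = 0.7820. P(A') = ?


P(not A) = 1 - 0.7820 = 0.2180

P(not A) = 0.2180


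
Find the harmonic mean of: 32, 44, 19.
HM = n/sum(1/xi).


Sum of reciprocals = 1/32 + 1/44 + 1/19 = 0.106609
HM = 3/0.106609 = 28.1403

HM = 28.1403


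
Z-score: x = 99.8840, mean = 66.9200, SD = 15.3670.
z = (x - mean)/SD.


z = (99.8840 - 66.9200)/15.3670
= 32.9640/15.3670
= 2.1451

z = 2.1451


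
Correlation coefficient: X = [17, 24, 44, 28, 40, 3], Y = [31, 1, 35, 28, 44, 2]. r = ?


Mean X = 26.0000, Mean Y = 23.5000
SD X = 13.771952, SD Y = 16.317169
Cov = 162.500000
r = 162.500000/(13.771952*16.317169) = 0.7231

r = 0.7231


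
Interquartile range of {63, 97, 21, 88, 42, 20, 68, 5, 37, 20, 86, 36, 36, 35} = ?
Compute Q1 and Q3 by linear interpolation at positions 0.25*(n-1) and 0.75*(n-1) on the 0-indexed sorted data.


Sorted: 5, 20, 20, 21, 35, 36, 36, 37, 42, 63, 68, 86, 88, 97
Q1 (25th %ile) = 24.5000
Q3 (75th %ile) = 66.7500
IQR = 66.7500 - 24.5000 = 42.2500

IQR = 42.2500


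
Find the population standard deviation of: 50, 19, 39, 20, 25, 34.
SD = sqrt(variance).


Mean = 31.1667
Variance = 122.4722
SD = sqrt(122.4722) = 11.0667

SD = 11.0667


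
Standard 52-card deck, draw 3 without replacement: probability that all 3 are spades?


P(all spades) = (13/52) × (12/51) × (11/50)
= 0.0129

P = 0.0129


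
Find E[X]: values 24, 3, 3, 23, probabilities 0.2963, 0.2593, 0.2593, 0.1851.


E[X] = 24*0.2963 + 3*0.2593 + 3*0.2593 + 23*0.1851
= 7.1112 + 0.7779 + 0.7779 + 4.2573
= 12.9243

E[X] = 12.9243


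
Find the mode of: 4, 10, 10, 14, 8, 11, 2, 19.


Frequencies: 2:1, 4:1, 8:1, 10:2, 11:1, 14:1, 19:1
Max frequency = 2
Mode = 10

Mode = 10


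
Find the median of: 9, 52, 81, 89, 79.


Sorted: 9, 52, 79, 81, 89
n = 5 (odd)
Middle value = 79

Median = 79


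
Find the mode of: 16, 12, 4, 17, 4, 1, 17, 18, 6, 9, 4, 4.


Frequencies: 1:1, 4:4, 6:1, 9:1, 12:1, 16:1, 17:2, 18:1
Max frequency = 4
Mode = 4

Mode = 4


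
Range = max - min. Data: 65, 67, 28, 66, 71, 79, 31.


Max = 79, Min = 28
Range = 79 - 28 = 51

Range = 51


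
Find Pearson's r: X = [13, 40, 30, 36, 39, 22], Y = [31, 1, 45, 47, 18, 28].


Mean X = 30.0000, Mean Y = 28.3333
SD X = 9.746794, SD Y = 15.744488
Cov = -49.500000
r = -49.500000/(9.746794*15.744488) = -0.3226

r = -0.3226


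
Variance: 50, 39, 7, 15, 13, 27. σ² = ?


Mean = 25.1667
Squared deviations: 616.6944, 191.3611, 330.0278, 103.3611, 148.0278, 3.3611
Sum = 1392.8333
Variance = 1392.8333/6 = 232.1389

Variance = 232.1389


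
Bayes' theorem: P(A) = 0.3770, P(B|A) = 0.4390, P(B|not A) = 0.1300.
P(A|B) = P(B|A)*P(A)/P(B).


P(B) = P(B|A)*P(A) + P(B|A')*P(A')
= 0.4390*0.3770 + 0.1300*0.6230
= 0.165503 + 0.080990 = 0.246493
P(A|B) = 0.165503/0.246493 = 0.6714

P(A|B) = 0.6714


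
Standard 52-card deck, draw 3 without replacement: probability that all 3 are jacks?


P(all jacks) = (4/52) × (3/51) × (2/50)
= 0.0002

P = 0.0002


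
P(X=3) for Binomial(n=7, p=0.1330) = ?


C(7,3) = 35
p^3 = 0.002353
(1-p)^4 = 0.565036
P = 35 * 0.002353 * 0.565036 = 0.0465

P(X=3) = 0.0465


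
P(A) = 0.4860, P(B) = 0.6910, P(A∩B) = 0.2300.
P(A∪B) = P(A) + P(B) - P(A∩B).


P(A∪B) = 0.4860 + 0.6910 - 0.2300
= 1.1770 - 0.2300
= 0.9470

P(A∪B) = 0.9470


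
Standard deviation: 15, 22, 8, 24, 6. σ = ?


Mean = 15.0000
Variance = 52.0000
SD = sqrt(52.0000) = 7.2111

SD = 7.2111


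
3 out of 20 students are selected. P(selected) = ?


P = 3/20 = 0.1500

P = 0.1500


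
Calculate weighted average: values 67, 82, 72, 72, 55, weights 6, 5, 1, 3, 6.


Numerator = 67*6 + 82*5 + 72*1 + 72*3 + 55*6 = 1430
Denominator = 6 + 5 + 1 + 3 + 6 = 21
WM = 1430/21 = 68.0952

WM = 68.0952


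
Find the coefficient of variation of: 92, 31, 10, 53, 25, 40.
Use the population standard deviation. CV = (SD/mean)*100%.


Mean = 41.8333
SD = 26.0091
CV = (26.0091/41.8333)*100 = 62.1731%

CV = 62.1731%


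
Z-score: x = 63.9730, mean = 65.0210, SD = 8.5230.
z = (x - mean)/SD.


z = (63.9730 - 65.0210)/8.5230
= -1.0480/8.5230
= -0.1230

z = -0.1230


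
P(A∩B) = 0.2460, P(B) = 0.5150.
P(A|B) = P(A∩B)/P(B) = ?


P(A|B) = 0.2460/0.5150 = 0.4777

P(A|B) = 0.4777


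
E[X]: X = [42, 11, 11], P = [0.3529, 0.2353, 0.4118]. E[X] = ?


E[X] = 42*0.3529 + 11*0.2353 + 11*0.4118
= 14.8218 + 2.5883 + 4.5298
= 21.9399

E[X] = 21.9399


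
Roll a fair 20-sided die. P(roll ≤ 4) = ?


Favorable outcomes (roll ≤ 4): 4
Total outcomes = 20
P = 4/20 = 0.2000

P = 0.2000


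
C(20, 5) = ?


C(20,5) = 20!/(5! × 15!)
= 2432902008176640000/(120 × 1307674368000)
= 15504

C(20,5) = 15504


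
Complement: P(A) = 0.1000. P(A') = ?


P(not A) = 1 - 0.1000 = 0.9000

P(not A) = 0.9000


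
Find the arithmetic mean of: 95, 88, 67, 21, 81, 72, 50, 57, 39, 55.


Sum = 95 + 88 + 67 + 21 + 81 + 72 + 50 + 57 + 39 + 55 = 625
n = 10
Mean = 625/10 = 62.5000

Mean = 62.5000


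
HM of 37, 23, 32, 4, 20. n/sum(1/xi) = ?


Sum of reciprocals = 1/37 + 1/23 + 1/32 + 1/4 + 1/20 = 0.401755
HM = 5/0.401755 = 12.4454

HM = 12.4454


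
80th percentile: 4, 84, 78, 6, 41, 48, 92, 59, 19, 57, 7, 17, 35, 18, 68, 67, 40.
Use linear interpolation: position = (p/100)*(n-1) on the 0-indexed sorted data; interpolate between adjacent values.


Sorted: 4, 6, 7, 17, 18, 19, 35, 40, 41, 48, 57, 59, 67, 68, 78, 84, 92
n = 17
Index = 80/100 * 16 = 12.8000
Lower = data[12] = 67, Upper = data[13] = 68
P80 = 67 + 0.8000*(1) = 67.8000

P80 = 67.8000


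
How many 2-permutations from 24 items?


P(24,2) = 24!/22!
= 620448401733239439360000/1124000727777607680000
= 552

P(24,2) = 552


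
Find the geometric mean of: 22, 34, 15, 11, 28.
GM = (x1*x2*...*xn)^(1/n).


Product = 22 × 34 × 15 × 11 × 28 = 3455760
GM = 3455760^(1/5) = 20.3099

GM = 20.3099


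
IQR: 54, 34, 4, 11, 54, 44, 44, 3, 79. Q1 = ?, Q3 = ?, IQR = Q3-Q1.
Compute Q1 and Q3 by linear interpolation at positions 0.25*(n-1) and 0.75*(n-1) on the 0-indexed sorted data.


Sorted: 3, 4, 11, 34, 44, 44, 54, 54, 79
Q1 (25th %ile) = 11.0000
Q3 (75th %ile) = 54.0000
IQR = 54.0000 - 11.0000 = 43.0000

IQR = 43.0000


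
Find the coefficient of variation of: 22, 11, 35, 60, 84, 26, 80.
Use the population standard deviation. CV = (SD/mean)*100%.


Mean = 45.4286
SD = 27.0336
CV = (27.0336/45.4286)*100 = 59.5080%

CV = 59.5080%


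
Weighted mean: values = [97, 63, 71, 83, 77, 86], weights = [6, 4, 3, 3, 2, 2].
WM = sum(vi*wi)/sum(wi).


Numerator = 97*6 + 63*4 + 71*3 + 83*3 + 77*2 + 86*2 = 1622
Denominator = 6 + 4 + 3 + 3 + 2 + 2 = 20
WM = 1622/20 = 81.1000

WM = 81.1000


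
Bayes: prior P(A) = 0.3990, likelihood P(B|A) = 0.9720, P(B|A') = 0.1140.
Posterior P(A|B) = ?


P(B) = P(B|A)*P(A) + P(B|A')*P(A')
= 0.9720*0.3990 + 0.1140*0.6010
= 0.387828 + 0.068514 = 0.456342
P(A|B) = 0.387828/0.456342 = 0.8499

P(A|B) = 0.8499


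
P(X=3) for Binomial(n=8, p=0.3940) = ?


C(8,3) = 56
p^3 = 0.061163
(1-p)^5 = 0.081727
P = 56 * 0.061163 * 0.081727 = 0.2799

P(X=3) = 0.2799


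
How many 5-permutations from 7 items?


P(7,5) = 7!/2!
= 5040/2
= 2520

P(7,5) = 2520


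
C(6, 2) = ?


C(6,2) = 6!/(2! × 4!)
= 720/(2 × 24)
= 15

C(6,2) = 15


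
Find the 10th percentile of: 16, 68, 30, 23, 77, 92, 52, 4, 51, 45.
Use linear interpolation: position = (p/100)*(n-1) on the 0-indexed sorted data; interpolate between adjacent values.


Sorted: 4, 16, 23, 30, 45, 51, 52, 68, 77, 92
n = 10
Index = 10/100 * 9 = 0.9000
Lower = data[0] = 4, Upper = data[1] = 16
P10 = 4 + 0.9000*(12) = 14.8000

P10 = 14.8000


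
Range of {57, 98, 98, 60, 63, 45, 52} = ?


Max = 98, Min = 45
Range = 98 - 45 = 53

Range = 53


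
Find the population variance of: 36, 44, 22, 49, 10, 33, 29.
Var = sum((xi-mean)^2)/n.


Mean = 31.8571
Squared deviations: 17.1633, 147.4490, 97.1633, 293.8776, 477.7347, 1.3061, 8.1633
Sum = 1042.8571
Variance = 1042.8571/7 = 148.9796

Variance = 148.9796


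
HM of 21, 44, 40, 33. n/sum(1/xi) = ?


Sum of reciprocals = 1/21 + 1/44 + 1/40 + 1/33 = 0.125649
HM = 4/0.125649 = 31.8346

HM = 31.8346


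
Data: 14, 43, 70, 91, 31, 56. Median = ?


Sorted: 14, 31, 43, 56, 70, 91
n = 6 (even)
Middle values: 43 and 56
Median = (43+56)/2 = 49.5000

Median = 49.5000


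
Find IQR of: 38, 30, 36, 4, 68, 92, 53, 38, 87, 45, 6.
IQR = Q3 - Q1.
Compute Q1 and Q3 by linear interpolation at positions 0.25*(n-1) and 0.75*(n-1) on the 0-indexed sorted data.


Sorted: 4, 6, 30, 36, 38, 38, 45, 53, 68, 87, 92
Q1 (25th %ile) = 33.0000
Q3 (75th %ile) = 60.5000
IQR = 60.5000 - 33.0000 = 27.5000

IQR = 27.5000


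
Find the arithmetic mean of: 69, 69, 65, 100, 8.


Sum = 69 + 69 + 65 + 100 + 8 = 311
n = 5
Mean = 311/5 = 62.2000

Mean = 62.2000


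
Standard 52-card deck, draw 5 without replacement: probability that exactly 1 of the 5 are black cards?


Hypergeometric: P(X=1) = C(26,1)·C(26,4) / C(52,5)
= 26 × 14950 / 2598960
= 388700/2598960 = 0.1496

P = 0.1496


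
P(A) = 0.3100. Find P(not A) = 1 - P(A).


P(not A) = 1 - 0.3100 = 0.6900

P(not A) = 0.6900


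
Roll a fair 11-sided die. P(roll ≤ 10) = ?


Favorable outcomes (roll ≤ 10): 10
Total outcomes = 11
P = 10/11 = 0.9091

P = 0.9091


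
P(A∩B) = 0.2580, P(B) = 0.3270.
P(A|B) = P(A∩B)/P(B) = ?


P(A|B) = 0.2580/0.3270 = 0.7890

P(A|B) = 0.7890


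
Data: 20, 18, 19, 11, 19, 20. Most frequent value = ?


Frequencies: 11:1, 18:1, 19:2, 20:2
Max frequency = 2
Mode = 19, 20

Mode = 19, 20


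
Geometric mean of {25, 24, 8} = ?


Product = 25 × 24 × 8 = 4800
GM = 4800^(1/3) = 16.8687

GM = 16.8687


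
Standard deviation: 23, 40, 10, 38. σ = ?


Mean = 27.7500
Variance = 148.1875
SD = sqrt(148.1875) = 12.1732

SD = 12.1732


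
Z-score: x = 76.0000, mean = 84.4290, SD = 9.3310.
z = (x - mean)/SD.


z = (76.0000 - 84.4290)/9.3310
= -8.4290/9.3310
= -0.9033

z = -0.9033


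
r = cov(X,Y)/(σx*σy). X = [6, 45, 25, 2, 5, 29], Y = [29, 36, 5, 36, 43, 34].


Mean X = 18.6667, Mean Y = 30.5000
SD X = 15.627611, SD Y = 12.120919
Cov = -37.333333
r = -37.333333/(15.627611*12.120919) = -0.1971

r = -0.1971


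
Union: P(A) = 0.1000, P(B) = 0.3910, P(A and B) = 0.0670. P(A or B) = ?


P(A∪B) = 0.1000 + 0.3910 - 0.0670
= 0.4910 - 0.0670
= 0.4240

P(A∪B) = 0.4240


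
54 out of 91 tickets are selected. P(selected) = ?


P = 54/91 = 0.5934

P = 0.5934


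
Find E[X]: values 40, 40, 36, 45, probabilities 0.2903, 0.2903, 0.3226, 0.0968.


E[X] = 40*0.2903 + 40*0.2903 + 36*0.3226 + 45*0.0968
= 11.6120 + 11.6120 + 11.6136 + 4.3560
= 39.1936

E[X] = 39.1936


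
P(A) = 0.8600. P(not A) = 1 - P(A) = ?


P(not A) = 1 - 0.8600 = 0.1400

P(not A) = 0.1400


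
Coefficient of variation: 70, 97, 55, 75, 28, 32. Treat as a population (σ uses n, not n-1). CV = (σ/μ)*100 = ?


Mean = 59.5000
SD = 24.2401
CV = (24.2401/59.5000)*100 = 40.7397%

CV = 40.7397%


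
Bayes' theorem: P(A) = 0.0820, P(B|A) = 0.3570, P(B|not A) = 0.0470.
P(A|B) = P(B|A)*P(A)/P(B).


P(B) = P(B|A)*P(A) + P(B|A')*P(A')
= 0.3570*0.0820 + 0.0470*0.9180
= 0.029274 + 0.043146 = 0.072420
P(A|B) = 0.029274/0.072420 = 0.4042

P(A|B) = 0.4042
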